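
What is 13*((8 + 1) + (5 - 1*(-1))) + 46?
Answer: 241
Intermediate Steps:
13*((8 + 1) + (5 - 1*(-1))) + 46 = 13*(9 + (5 + 1)) + 46 = 13*(9 + 6) + 46 = 13*15 + 46 = 195 + 46 = 241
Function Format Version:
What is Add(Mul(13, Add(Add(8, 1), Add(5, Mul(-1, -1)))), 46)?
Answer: 241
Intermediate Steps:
Add(Mul(13, Add(Add(8, 1), Add(5, Mul(-1, -1)))), 46) = Add(Mul(13, Add(9, Add(5, 1))), 46) = Add(Mul(13, Add(9, 6)), 46) = Add(Mul(13, 15), 46) = Add(195, 46) = 241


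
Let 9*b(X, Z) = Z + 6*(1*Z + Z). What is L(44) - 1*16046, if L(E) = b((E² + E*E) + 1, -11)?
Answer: -144557/9 ≈ -16062.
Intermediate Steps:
b(X, Z) = 13*Z/9 (b(X, Z) = (Z + 6*(1*Z + Z))/9 = (Z + 6*(Z + Z))/9 = (Z + 6*(2*Z))/9 = (Z + 12*Z)/9 = (13*Z)/9 = 13*Z/9)
L(E) = -143/9 (L(E) = (13/9)*(-11) = -143/9)
L(44) - 1*16046 = -143/9 - 1*16046 = -143/9 - 16046 = -144557/9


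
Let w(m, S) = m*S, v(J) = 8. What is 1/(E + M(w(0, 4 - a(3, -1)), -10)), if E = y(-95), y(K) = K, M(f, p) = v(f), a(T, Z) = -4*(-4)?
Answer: -1/87 ≈ -0.011494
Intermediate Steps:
a(T, Z) = 16
w(m, S) = S*m
M(f, p) = 8
E = -95
1/(E + M(w(0, 4 - a(3, -1)), -10)) = 1/(-95 + 8) = 1/(-87) = -1/87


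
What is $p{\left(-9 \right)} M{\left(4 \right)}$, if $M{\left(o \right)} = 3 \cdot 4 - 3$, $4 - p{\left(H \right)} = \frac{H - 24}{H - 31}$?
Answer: $\frac{1143}{40} \approx 28.575$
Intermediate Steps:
$p{\left(H \right)} = 4 - \frac{-24 + H}{-31 + H}$ ($p{\left(H \right)} = 4 - \frac{H - 24}{H - 31} = 4 - \frac{-24 + H}{-31 + H}$)
$M{\left(o \right)} = 9$ ($M{\left(o \right)} = 12 - 3 = 9$)
$p{\left(-9 \right)} M{\left(4 \right)} = \frac{-100 + 3 \left(-9\right)}{-31 - 9} \cdot 9 = \frac{-100 - 27}{-40} \cdot 9 = \left(- \frac{1}{40}\right) \left(-127\right) 9 = \frac{127}{40} \cdot 9 = \frac{1143}{40}$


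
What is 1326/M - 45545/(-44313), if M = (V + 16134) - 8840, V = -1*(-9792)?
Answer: 418470454/378565959 ≈ 1.1054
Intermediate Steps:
V = 9792
M = 17086 (M = (9792 + 16134) - 8840 = 25926 - 8840 = 17086)
1326/M - 45545/(-44313) = 1326/17086 - 45545/(-44313) = 1326*(1/17086) - 45545*(-1/44313) = 663/8543 + 45545/44313 = 418470454/378565959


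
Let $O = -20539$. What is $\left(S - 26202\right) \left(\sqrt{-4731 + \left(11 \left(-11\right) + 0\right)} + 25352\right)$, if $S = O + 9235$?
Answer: $-950852112 - 75012 i \sqrt{1213} \approx -9.5085 \cdot 10^{8} - 2.6125 \cdot 10^{6} i$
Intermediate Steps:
$S = -11304$ ($S = -20539 + 9235 = -11304$)
$\left(S - 26202\right) \left(\sqrt{-4731 + \left(11 \left(-11\right) + 0\right)} + 25352\right) = \left(-11304 - 26202\right) \left(\sqrt{-4731 + \left(11 \left(-11\right) + 0\right)} + 25352\right) = - 37506 \left(\sqrt{-4731 + \left(-121 + 0\right)} + 25352\right) = - 37506 \left(\sqrt{-4731 - 121} + 25352\right) = - 37506 \left(\sqrt{-4852} + 25352\right) = - 37506 \left(2 i \sqrt{1213} + 25352\right) = - 37506 \left(25352 + 2 i \sqrt{1213}\right) = -950852112 - 75012 i \sqrt{1213}$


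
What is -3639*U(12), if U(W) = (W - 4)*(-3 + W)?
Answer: -262008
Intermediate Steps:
U(W) = (-4 + W)*(-3 + W)
-3639*U(12) = -3639*(12 + 12² - 7*12) = -3639*(12 + 144 - 84) = -3639*72 = -262008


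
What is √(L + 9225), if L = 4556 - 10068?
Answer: √3713 ≈ 60.934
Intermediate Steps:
L = -5512
√(L + 9225) = √(-5512 + 9225) = √3713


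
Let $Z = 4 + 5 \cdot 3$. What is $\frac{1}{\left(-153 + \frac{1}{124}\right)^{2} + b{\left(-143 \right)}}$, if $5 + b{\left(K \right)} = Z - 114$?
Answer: $\frac{15376}{358361241} \approx 4.2906 \cdot 10^{-5}$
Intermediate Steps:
$Z = 19$ ($Z = 4 + 15 = 19$)
$b{\left(K \right)} = -100$ ($b{\left(K \right)} = -5 + \left(19 - 114\right) = -5 - 95 = -100$)
$\frac{1}{\left(-153 + \frac{1}{124}\right)^{2} + b{\left(-143 \right)}} = \frac{1}{\left(-153 + \frac{1}{124}\right)^{2} - 100} = \frac{1}{\left(- \frac{18971}{124}\right)^{2} - 100} = \frac{1}{\frac{359898841}{15376} - 100} = \frac{1}{\frac{358361241}{15376}} = \frac{15376}{358361241}$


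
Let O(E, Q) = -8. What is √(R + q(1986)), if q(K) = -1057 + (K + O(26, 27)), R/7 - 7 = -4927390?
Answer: 2*I*√8622690 ≈ 5872.9*I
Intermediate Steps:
R = -34491681 (R = 49 + 7*(-4927390) = 49 - 34491730 = -34491681)
q(K) = -1065 + K (q(K) = -1057 + (K - 8) = -1057 + (-8 + K) = -1065 + K)
√(R + q(1986)) = √(-34491681 + (-1065 + 1986)) = √(-34491681 + 921) = √(-34490760) = 2*I*√8622690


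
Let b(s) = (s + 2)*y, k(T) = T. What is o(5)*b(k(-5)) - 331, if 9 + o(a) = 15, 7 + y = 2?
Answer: -241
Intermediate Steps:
y = -5 (y = -7 + 2 = -5)
o(a) = 6 (o(a) = -9 + 15 = 6)
b(s) = -10 - 5*s (b(s) = (s + 2)*(-5) = (2 + s)*(-5) = -10 - 5*s)
o(5)*b(k(-5)) - 331 = 6*(-10 - 5*(-5)) - 331 = 6*(-10 + 25) - 331 = 6*15 - 331 = 90 - 331 = -241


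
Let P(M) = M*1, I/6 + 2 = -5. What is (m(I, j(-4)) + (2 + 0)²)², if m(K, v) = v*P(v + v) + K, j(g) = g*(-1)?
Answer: 36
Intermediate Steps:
I = -42 (I = -12 + 6*(-5) = -12 - 30 = -42)
P(M) = M
j(g) = -g
m(K, v) = K + 2*v² (m(K, v) = v*(v + v) + K = v*(2*v) + K = 2*v² + K = K + 2*v²)
(m(I, j(-4)) + (2 + 0)²)² = ((-42 + 2*(-1*(-4))²) + (2 + 0)²)² = ((-42 + 2*4²) + 2²)² = ((-42 + 2*16) + 4)² = ((-42 + 32) + 4)² = (-10 + 4)² = (-6)² = 36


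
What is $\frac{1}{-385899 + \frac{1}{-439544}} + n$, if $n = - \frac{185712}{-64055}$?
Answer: $\frac{56553617870152}{19506252856555} \approx 2.8993$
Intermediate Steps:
$n = \frac{185712}{64055}$ ($n = \left(-185712\right) \left(- \frac{1}{64055}\right) = \frac{185712}{64055} \approx 2.8993$)
$\frac{1}{-385899 + \frac{1}{-439544}} + n = \frac{1}{-385899 + \frac{1}{-439544}} + \frac{185712}{64055} = \frac{1}{-385899 - \frac{1}{439544}} + \frac{185712}{64055} = \frac{1}{- \frac{169619590057}{439544}} + \frac{185712}{64055} = - \frac{439544}{169619590057} + \frac{185712}{64055} = \frac{56553617870152}{19506252856555}$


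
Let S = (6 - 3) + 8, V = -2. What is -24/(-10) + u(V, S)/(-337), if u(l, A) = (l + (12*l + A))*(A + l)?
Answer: 4719/1685 ≈ 2.8006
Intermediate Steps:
S = 11 (S = 3 + 8 = 11)
u(l, A) = (A + l)*(A + 13*l) (u(l, A) = (l + (A + 12*l))*(A + l) = (A + 13*l)*(A + l) = (A + l)*(A + 13*l))
-24/(-10) + u(V, S)/(-337) = -24/(-10) + (11**2 + 13*(-2)**2 + 14*11*(-2))/(-337) = -24*(-1/10) + (121 + 13*4 - 308)*(-1/337) = 12/5 + (121 + 52 - 308)*(-1/337) = 12/5 - 135*(-1/337) = 12/5 + 135/337 = 4719/1685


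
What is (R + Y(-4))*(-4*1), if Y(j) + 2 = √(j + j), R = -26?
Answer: 112 - 8*I*√2 ≈ 112.0 - 11.314*I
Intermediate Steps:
Y(j) = -2 + √2*√j (Y(j) = -2 + √(j + j) = -2 + √(2*j) = -2 + √2*√j)
(R + Y(-4))*(-4*1) = (-26 + (-2 + √2*√(-4)))*(-4*1) = (-26 + (-2 + √2*(2*I)))*(-4) = (-26 + (-2 + 2*I*√2))*(-4) = (-28 + 2*I*√2)*(-4) = 112 - 8*I*√2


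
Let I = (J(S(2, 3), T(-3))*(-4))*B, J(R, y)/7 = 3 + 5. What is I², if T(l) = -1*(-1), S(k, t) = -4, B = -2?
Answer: 200704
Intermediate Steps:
T(l) = 1
J(R, y) = 56 (J(R, y) = 7*(3 + 5) = 7*8 = 56)
I = 448 (I = (56*(-4))*(-2) = -224*(-2) = 448)
I² = 448² = 200704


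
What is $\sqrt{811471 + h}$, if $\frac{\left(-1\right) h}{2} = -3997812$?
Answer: $\sqrt{8807095} \approx 2967.7$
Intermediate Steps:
$h = 7995624$ ($h = \left(-2\right) \left(-3997812\right) = 7995624$)
$\sqrt{811471 + h} = \sqrt{811471 + 7995624} = \sqrt{8807095}$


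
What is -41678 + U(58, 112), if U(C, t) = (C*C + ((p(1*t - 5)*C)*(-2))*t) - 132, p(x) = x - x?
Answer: -38446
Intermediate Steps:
p(x) = 0
U(C, t) = -132 + C² (U(C, t) = (C*C + ((0*C)*(-2))*t) - 132 = (C² + (0*(-2))*t) - 132 = (C² + 0*t) - 132 = (C² + 0) - 132 = C² - 132 = -132 + C²)
-41678 + U(58, 112) = -41678 + (-132 + 58²) = -41678 + (-132 + 3364) = -41678 + 3232 = -38446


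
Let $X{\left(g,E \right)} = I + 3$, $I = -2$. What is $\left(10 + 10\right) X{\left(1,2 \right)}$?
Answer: $20$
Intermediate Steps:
$X{\left(g,E \right)} = 1$ ($X{\left(g,E \right)} = -2 + 3 = 1$)
$\left(10 + 10\right) X{\left(1,2 \right)} = \left(10 + 10\right) 1 = 20 \cdot 1 = 20$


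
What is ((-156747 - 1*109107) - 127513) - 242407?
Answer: -635774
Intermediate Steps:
((-156747 - 1*109107) - 127513) - 242407 = ((-156747 - 109107) - 127513) - 242407 = (-265854 - 127513) - 242407 = -393367 - 242407 = -635774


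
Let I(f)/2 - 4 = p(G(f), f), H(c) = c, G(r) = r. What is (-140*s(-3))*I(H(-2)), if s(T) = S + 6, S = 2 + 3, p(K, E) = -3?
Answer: -3080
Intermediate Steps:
S = 5
I(f) = 2 (I(f) = 8 + 2*(-3) = 8 - 6 = 2)
s(T) = 11 (s(T) = 5 + 6 = 11)
(-140*s(-3))*I(H(-2)) = -140*11*2 = -1540*2 = -3080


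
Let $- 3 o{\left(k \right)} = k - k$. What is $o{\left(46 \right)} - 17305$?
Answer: $-17305$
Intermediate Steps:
$o{\left(k \right)} = 0$ ($o{\left(k \right)} = - \frac{k - k}{3} = \left(- \frac{1}{3}\right) 0 = 0$)
$o{\left(46 \right)} - 17305 = 0 - 17305 = -17305$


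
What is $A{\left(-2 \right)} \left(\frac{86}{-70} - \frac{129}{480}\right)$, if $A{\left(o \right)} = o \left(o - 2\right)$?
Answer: $- \frac{1677}{140} \approx -11.979$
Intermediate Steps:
$A{\left(o \right)} = o \left(-2 + o\right)$
$A{\left(-2 \right)} \left(\frac{86}{-70} - \frac{129}{480}\right) = - 2 \left(-2 - 2\right) \left(\frac{86}{-70} - \frac{129}{480}\right) = \left(-2\right) \left(-4\right) \left(86 \left(- \frac{1}{70}\right) - \frac{43}{160}\right) = 8 \left(- \frac{43}{35} - \frac{43}{160}\right) = 8 \left(- \frac{1677}{1120}\right) = - \frac{1677}{140}$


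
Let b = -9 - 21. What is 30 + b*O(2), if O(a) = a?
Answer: -30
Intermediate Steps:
b = -30
30 + b*O(2) = 30 - 30*2 = 30 - 60 = -30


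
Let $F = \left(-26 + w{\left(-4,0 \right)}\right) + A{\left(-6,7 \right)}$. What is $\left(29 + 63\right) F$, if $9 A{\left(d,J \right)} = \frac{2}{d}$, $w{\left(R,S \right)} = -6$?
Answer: $- \frac{79580}{27} \approx -2947.4$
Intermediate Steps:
$A{\left(d,J \right)} = \frac{2}{9 d}$ ($A{\left(d,J \right)} = \frac{2 \frac{1}{d}}{9} = \frac{2}{9 d}$)
$F = - \frac{865}{27}$ ($F = \left(-26 - 6\right) + \frac{2}{9 \left(-6\right)} = -32 + \frac{2}{9} \left(- \frac{1}{6}\right) = -32 - \frac{1}{27} = - \frac{865}{27} \approx -32.037$)
$\left(29 + 63\right) F = \left(29 + 63\right) \left(- \frac{865}{27}\right) = 92 \left(- \frac{865}{27}\right) = - \frac{79580}{27}$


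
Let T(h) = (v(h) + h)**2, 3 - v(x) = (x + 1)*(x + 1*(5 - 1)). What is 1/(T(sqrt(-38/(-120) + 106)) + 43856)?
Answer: 5399110800/300735387075353 - 2707200*sqrt(95685)/300735387075353 ≈ 1.5168e-5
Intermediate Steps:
v(x) = 3 - (1 + x)*(4 + x) (v(x) = 3 - (x + 1)*(x + 1*(5 - 1)) = 3 - (1 + x)*(x + 1*4) = 3 - (1 + x)*(x + 4) = 3 - (1 + x)*(4 + x))
T(h) = (-1 - h**2 - 4*h)**2 (T(h) = ((-1 - h**2 - 5*h) + h)**2 = (-1 - h**2 - 4*h)**2)
1/(T(sqrt(-38/(-120) + 106)) + 43856) = 1/((1 + (sqrt(-38/(-120) + 106))**2 + 4*sqrt(-38/(-120) + 106))**2 + 43856) = 1/((1 + (sqrt(-38*(-1/120) + 106))**2 + 4*sqrt(-38*(-1/120) + 106))**2 + 43856) = 1/((1 + (sqrt(19/60 + 106))**2 + 4*sqrt(19/60 + 106))**2 + 43856) = 1/((1 + (sqrt(6379/60))**2 + 4*sqrt(6379/60))**2 + 43856) = 1/((1 + (sqrt(95685)/30)**2 + 4*(sqrt(95685)/30))**2 + 43856) = 1/((1 + 6379/60 + 2*sqrt(95685)/15)**2 + 43856) = 1/((6439/60 + 2*sqrt(95685)/15)**2 + 43856) = 1/(43856 + (6439/60 + 2*sqrt(95685)/15)**2)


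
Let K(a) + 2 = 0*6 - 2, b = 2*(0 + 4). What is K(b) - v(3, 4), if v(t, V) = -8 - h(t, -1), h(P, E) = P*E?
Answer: 1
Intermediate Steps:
h(P, E) = E*P
v(t, V) = -8 + t (v(t, V) = -8 - (-1)*t = -8 + t)
b = 8 (b = 2*4 = 8)
K(a) = -4 (K(a) = -2 + (0*6 - 2) = -2 + (0 - 2) = -2 - 2 = -4)
K(b) - v(3, 4) = -4 - (-8 + 3) = -4 - 1*(-5) = -4 + 5 = 1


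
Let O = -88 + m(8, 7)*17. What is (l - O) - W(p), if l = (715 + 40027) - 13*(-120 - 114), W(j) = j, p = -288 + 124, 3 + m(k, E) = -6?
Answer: 44189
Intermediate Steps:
m(k, E) = -9 (m(k, E) = -3 - 6 = -9)
p = -164
l = 43784 (l = 40742 - 13*(-234) = 40742 + 3042 = 43784)
O = -241 (O = -88 - 9*17 = -88 - 153 = -241)
(l - O) - W(p) = (43784 - 1*(-241)) - 1*(-164) = (43784 + 241) + 164 = 44025 + 164 = 44189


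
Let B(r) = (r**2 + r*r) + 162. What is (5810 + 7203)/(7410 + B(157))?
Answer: 1183/5170 ≈ 0.22882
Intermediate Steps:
B(r) = 162 + 2*r**2 (B(r) = (r**2 + r**2) + 162 = 2*r**2 + 162 = 162 + 2*r**2)
(5810 + 7203)/(7410 + B(157)) = (5810 + 7203)/(7410 + (162 + 2*157**2)) = 13013/(7410 + (162 + 2*24649)) = 13013/(7410 + (162 + 49298)) = 13013/(7410 + 49460) = 13013/56870 = 13013*(1/56870) = 1183/5170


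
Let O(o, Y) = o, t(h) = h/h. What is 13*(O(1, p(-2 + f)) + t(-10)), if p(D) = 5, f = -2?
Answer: 26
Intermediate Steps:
t(h) = 1
13*(O(1, p(-2 + f)) + t(-10)) = 13*(1 + 1) = 13*2 = 26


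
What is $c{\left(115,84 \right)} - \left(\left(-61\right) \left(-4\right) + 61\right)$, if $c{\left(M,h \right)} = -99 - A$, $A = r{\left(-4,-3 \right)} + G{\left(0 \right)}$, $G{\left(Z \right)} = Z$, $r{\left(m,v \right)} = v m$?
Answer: $-416$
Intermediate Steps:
$r{\left(m,v \right)} = m v$
$A = 12$ ($A = \left(-4\right) \left(-3\right) + 0 = 12 + 0 = 12$)
$c{\left(M,h \right)} = -111$ ($c{\left(M,h \right)} = -99 - 12 = -111$)
$c{\left(115,84 \right)} - \left(\left(-61\right) \left(-4\right) + 61\right) = -111 - \left(\left(-61\right) \left(-4\right) + 61\right) = -111 - \left(244 + 61\right) = -111 - 305 = -416$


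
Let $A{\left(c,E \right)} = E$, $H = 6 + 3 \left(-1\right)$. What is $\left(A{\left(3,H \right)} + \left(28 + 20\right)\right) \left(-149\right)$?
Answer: $-7599$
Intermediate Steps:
$H = 3$ ($H = 6 - 3 = 3$)
$\left(A{\left(3,H \right)} + \left(28 + 20\right)\right) \left(-149\right) = \left(3 + \left(28 + 20\right)\right) \left(-149\right) = \left(3 + 48\right) \left(-149\right) = 51 \left(-149\right) = -7599$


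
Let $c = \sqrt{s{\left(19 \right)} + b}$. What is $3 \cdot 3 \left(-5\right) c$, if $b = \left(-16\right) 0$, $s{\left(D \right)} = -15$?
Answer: $- 45 i \sqrt{15} \approx - 174.28 i$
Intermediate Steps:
$b = 0$
$c = i \sqrt{15}$ ($c = \sqrt{-15 + 0} = \sqrt{-15} = i \sqrt{15} \approx 3.873 i$)
$3 \cdot 3 \left(-5\right) c = 3 \cdot 3 \left(-5\right) i \sqrt{15} = 9 \left(-5\right) i \sqrt{15} = - 45 i \sqrt{15}$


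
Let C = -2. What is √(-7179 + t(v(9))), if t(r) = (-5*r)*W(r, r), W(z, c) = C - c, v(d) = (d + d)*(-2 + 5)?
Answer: √7941 ≈ 89.112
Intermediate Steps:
v(d) = 6*d (v(d) = (2*d)*3 = 6*d)
W(z, c) = -2 - c
t(r) = -5*r*(-2 - r) (t(r) = (-5*r)*(-2 - r) = -5*r*(-2 - r))
√(-7179 + t(v(9))) = √(-7179 + 5*(6*9)*(2 + 6*9)) = √(-7179 + 5*54*(2 + 54)) = √(-7179 + 5*54*56) = √(-7179 + 15120) = √7941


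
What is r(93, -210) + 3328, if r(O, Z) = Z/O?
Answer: 103098/31 ≈ 3325.7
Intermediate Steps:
r(93, -210) + 3328 = -210/93 + 3328 = -210*1/93 + 3328 = -70/31 + 3328 = 103098/31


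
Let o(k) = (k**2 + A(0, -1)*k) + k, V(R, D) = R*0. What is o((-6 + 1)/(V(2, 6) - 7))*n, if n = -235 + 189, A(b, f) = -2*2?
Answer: 3680/49 ≈ 75.102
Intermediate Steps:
V(R, D) = 0
A(b, f) = -4
o(k) = k**2 - 3*k (o(k) = (k**2 - 4*k) + k = k**2 - 3*k)
n = -46
o((-6 + 1)/(V(2, 6) - 7))*n = (((-6 + 1)/(0 - 7))*(-3 + (-6 + 1)/(0 - 7)))*(-46) = ((-5/(-7))*(-3 - 5/(-7)))*(-46) = ((-5*(-1/7))*(-3 - 5*(-1/7)))*(-46) = (5*(-3 + 5/7)/7)*(-46) = ((5/7)*(-16/7))*(-46) = -80/49*(-46) = 3680/49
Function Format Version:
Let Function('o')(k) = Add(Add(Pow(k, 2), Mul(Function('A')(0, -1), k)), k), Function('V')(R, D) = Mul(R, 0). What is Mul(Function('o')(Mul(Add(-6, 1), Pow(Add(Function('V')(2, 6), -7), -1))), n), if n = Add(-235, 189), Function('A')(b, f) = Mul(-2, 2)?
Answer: Rational(3680, 49) ≈ 75.102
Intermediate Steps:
Function('V')(R, D) = 0
Function('A')(b, f) = -4
Function('o')(k) = Add(Pow(k, 2), Mul(-3, k)) (Function('o')(k) = Add(Add(Pow(k, 2), Mul(-4, k)), k) = Add(Pow(k, 2), Mul(-3, k)))
n = -46
Mul(Function('o')(Mul(Add(-6, 1), Pow(Add(Function('V')(2, 6), -7), -1))), n) = Mul(Mul(Mul(Add(-6, 1), Pow(Add(0, -7), -1)), Add(-3, Mul(Add(-6, 1), Pow(Add(0, -7), -1)))), -46) = Mul(Mul(Mul(-5, Pow(-7, -1)), Add(-3, Mul(-5, Pow(-7, -1)))), -46) = Mul(Mul(Mul(-5, Rational(-1, 7)), Add(-3, Mul(-5, Rational(-1, 7)))), -46) = Mul(Mul(Rational(5, 7), Add(-3, Rational(5, 7))), -46) = Mul(Mul(Rational(5, 7), Rational(-16, 7)), -46) = Mul(Rational(-80, 49), -46) = Rational(3680, 49)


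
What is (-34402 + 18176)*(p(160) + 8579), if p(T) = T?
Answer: -141799014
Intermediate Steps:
(-34402 + 18176)*(p(160) + 8579) = (-34402 + 18176)*(160 + 8579) = -16226*8739 = -141799014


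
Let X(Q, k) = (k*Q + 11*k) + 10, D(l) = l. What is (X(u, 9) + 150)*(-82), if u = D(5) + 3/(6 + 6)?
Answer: -50225/2 ≈ -25113.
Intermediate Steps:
u = 21/4 (u = 5 + 3/(6 + 6) = 5 + 3/12 = 5 + 3*(1/12) = 5 + ¼ = 21/4 ≈ 5.2500)
X(Q, k) = 10 + 11*k + Q*k (X(Q, k) = (Q*k + 11*k) + 10 = (11*k + Q*k) + 10 = 10 + 11*k + Q*k)
(X(u, 9) + 150)*(-82) = ((10 + 11*9 + (21/4)*9) + 150)*(-82) = ((10 + 99 + 189/4) + 150)*(-82) = (625/4 + 150)*(-82) = (1225/4)*(-82) = -50225/2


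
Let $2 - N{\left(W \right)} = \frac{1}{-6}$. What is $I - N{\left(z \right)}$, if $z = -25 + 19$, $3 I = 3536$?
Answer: $\frac{2353}{2} \approx 1176.5$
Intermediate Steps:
$I = \frac{3536}{3}$ ($I = \frac{1}{3} \cdot 3536 = \frac{3536}{3} \approx 1178.7$)
$z = -6$
$N{\left(W \right)} = \frac{13}{6}$ ($N{\left(W \right)} = 2 - \frac{1}{-6} = 2 - - \frac{1}{6} = 2 + \frac{1}{6} = \frac{13}{6}$)
$I - N{\left(z \right)} = \frac{3536}{3} - \frac{13}{6} = \frac{2353}{2}$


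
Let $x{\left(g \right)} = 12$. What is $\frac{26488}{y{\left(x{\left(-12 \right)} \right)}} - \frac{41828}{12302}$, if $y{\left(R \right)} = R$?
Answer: $\frac{40669180}{18453} \approx 2203.9$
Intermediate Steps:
$\frac{26488}{y{\left(x{\left(-12 \right)} \right)}} - \frac{41828}{12302} = \frac{26488}{12} - \frac{41828}{12302} = 26488 \cdot \frac{1}{12} - \frac{20914}{6151} = \frac{6622}{3} - \frac{20914}{6151} = \frac{40669180}{18453}$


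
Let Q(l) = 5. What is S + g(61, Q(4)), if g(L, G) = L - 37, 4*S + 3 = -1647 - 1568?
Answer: -1561/2 ≈ -780.50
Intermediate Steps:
S = -1609/2 (S = -¾ + (-1647 - 1568)/4 = -¾ + (¼)*(-3215) = -¾ - 3215/4 = -1609/2 ≈ -804.50)
g(L, G) = -37 + L
S + g(61, Q(4)) = -1609/2 + (-37 + 61) = -1609/2 + 24 = -1561/2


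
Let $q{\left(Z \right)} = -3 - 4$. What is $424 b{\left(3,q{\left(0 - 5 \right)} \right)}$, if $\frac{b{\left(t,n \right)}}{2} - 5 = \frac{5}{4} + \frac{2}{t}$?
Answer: $\frac{17596}{3} \approx 5865.3$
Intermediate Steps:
$q{\left(Z \right)} = -7$ ($q{\left(Z \right)} = -3 - 4 = -7$)
$b{\left(t,n \right)} = \frac{25}{2} + \frac{4}{t}$ ($b{\left(t,n \right)} = 10 + 2 \left(\frac{5}{4} + \frac{2}{t}\right) = 10 + \left(\frac{5}{2} + \frac{4}{t}\right) = \frac{25}{2} + \frac{4}{t}$)
$424 b{\left(3,q{\left(0 - 5 \right)} \right)} = 424 \left(\frac{25}{2} + \frac{4}{3}\right) = 424 \cdot \frac{83}{6} = \frac{17596}{3}$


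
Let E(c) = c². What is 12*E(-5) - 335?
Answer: -35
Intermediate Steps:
12*E(-5) - 335 = 12*(-5)² - 335 = 12*25 - 335 = 300 - 335 = -35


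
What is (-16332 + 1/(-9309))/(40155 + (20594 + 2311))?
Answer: -152034589/587025540 ≈ -0.25899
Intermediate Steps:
(-16332 + 1/(-9309))/(40155 + (20594 + 2311)) = (-16332 - 1/9309)/(40155 + 22905) = -152034589/9309/63060 = -152034589/9309*1/63060 = -152034589/587025540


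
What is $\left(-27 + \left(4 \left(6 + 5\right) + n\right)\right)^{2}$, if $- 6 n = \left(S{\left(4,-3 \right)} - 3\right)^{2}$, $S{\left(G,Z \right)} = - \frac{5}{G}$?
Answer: $\frac{1803649}{9216} \approx 195.71$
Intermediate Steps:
$n = - \frac{289}{96}$ ($n = - \frac{\left(- \frac{5}{4} - 3\right)^{2}}{6} = - \frac{\left(- \frac{17}{4}\right)^{2}}{6} = \left(- \frac{1}{6}\right) \frac{289}{16} = - \frac{289}{96} \approx -3.0104$)
$\left(-27 + \left(4 \left(6 + 5\right) + n\right)\right)^{2} = \left(-27 - \left(\frac{289}{96} - 4 \left(6 + 5\right)\right)\right)^{2} = \left(-27 + \left(4 \cdot 11 - \frac{289}{96}\right)\right)^{2} = \left(-27 + \left(44 - \frac{289}{96}\right)\right)^{2} = \left(-27 + \frac{3935}{96}\right)^{2} = \left(\frac{1343}{96}\right)^{2} = \frac{1803649}{9216}$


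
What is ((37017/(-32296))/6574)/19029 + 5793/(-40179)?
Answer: -2600491561978259/18036448097513296 ≈ -0.14418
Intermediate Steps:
((37017/(-32296))/6574)/19029 + 5793/(-40179) = ((37017*(-1/32296))*(1/6574))*(1/19029) + 5793*(-1/40179) = -37017/32296*1/6574*(1/19029) - 1931/13393 = -37017/212313904*1/19029 - 1931/13393 = -12339/1346707093072 - 1931/13393 = -2600491561978259/18036448097513296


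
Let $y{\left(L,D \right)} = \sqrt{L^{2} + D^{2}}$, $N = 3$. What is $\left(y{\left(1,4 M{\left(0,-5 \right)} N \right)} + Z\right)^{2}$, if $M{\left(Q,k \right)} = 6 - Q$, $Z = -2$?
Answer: $\left(2 - \sqrt{5185}\right)^{2} \approx 4901.0$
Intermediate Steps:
$y{\left(L,D \right)} = \sqrt{D^{2} + L^{2}}$
$\left(y{\left(1,4 M{\left(0,-5 \right)} N \right)} + Z\right)^{2} = \left(\sqrt{\left(4 \left(6 - 0\right) 3\right)^{2} + 1^{2}} - 2\right)^{2} = \left(\sqrt{\left(4 \left(6 + 0\right) 3\right)^{2} + 1} - 2\right)^{2} = \left(\sqrt{\left(4 \cdot 6 \cdot 3\right)^{2} + 1} - 2\right)^{2} = \left(\sqrt{\left(24 \cdot 3\right)^{2} + 1} - 2\right)^{2} = \left(\sqrt{72^{2} + 1} - 2\right)^{2} = \left(\sqrt{5184 + 1} - 2\right)^{2} = \left(\sqrt{5185} - 2\right)^{2} = \left(-2 + \sqrt{5185}\right)^{2}$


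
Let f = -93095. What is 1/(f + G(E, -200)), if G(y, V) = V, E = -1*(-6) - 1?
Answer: -1/93295 ≈ -1.0719e-5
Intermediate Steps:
E = 5 (E = 6 - 1 = 5)
1/(f + G(E, -200)) = 1/(-93095 - 200) = 1/(-93295) = -1/93295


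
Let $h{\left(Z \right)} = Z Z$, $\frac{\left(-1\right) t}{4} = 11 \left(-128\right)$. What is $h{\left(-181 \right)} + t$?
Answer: $38393$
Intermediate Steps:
$t = 5632$ ($t = - 4 \cdot 11 \left(-128\right) = \left(-4\right) \left(-1408\right) = 5632$)
$h{\left(Z \right)} = Z^{2}$
$h{\left(-181 \right)} + t = \left(-181\right)^{2} + 5632 = 32761 + 5632 = 38393$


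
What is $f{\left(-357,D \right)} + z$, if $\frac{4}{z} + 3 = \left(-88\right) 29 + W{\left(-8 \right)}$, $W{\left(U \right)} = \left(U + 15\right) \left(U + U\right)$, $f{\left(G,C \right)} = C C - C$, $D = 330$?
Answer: $\frac{289556186}{2667} \approx 1.0857 \cdot 10^{5}$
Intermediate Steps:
$f{\left(G,C \right)} = C^{2} - C$
$W{\left(U \right)} = 2 U \left(15 + U\right)$ ($W{\left(U \right)} = \left(15 + U\right) 2 U = 2 U \left(15 + U\right)$)
$z = - \frac{4}{2667}$ ($z = \frac{4}{-3 - \left(2552 + 16 \left(15 - 8\right)\right)} = \frac{4}{-3 - \left(2552 + 16 \cdot 7\right)} = \frac{4}{-3 - 2664} = \frac{4}{-2667} = 4 \left(- \frac{1}{2667}\right) = - \frac{4}{2667} \approx -0.0014998$)
$f{\left(-357,D \right)} + z = 330 \left(-1 + 330\right) - \frac{4}{2667} = 330 \cdot 329 - \frac{4}{2667} = 108570 - \frac{4}{2667} = \frac{289556186}{2667}$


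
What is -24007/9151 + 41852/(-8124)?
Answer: -144505130/18585681 ≈ -7.7751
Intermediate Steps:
-24007/9151 + 41852/(-8124) = -24007*1/9151 + 41852*(-1/8124) = -24007/9151 - 10463/2031 = -144505130/18585681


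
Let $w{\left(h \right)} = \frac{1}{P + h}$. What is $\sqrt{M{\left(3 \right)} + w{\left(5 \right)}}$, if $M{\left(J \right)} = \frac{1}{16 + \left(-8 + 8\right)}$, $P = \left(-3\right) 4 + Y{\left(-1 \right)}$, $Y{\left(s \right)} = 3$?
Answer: $\frac{i \sqrt{3}}{4} \approx 0.43301 i$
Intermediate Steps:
$P = -9$ ($P = \left(-3\right) 4 + 3 = -12 + 3 = -9$)
$M{\left(J \right)} = \frac{1}{16}$ ($M{\left(J \right)} = \frac{1}{16 + 0} = \frac{1}{16}$)
$w{\left(h \right)} = \frac{1}{-9 + h}$
$\sqrt{M{\left(3 \right)} + w{\left(5 \right)}} = \sqrt{\frac{1}{16} + \frac{1}{-9 + 5}} = \sqrt{\frac{1}{16} + \frac{1}{-4}} = \sqrt{\frac{1}{16} - \frac{1}{4}} = \sqrt{- \frac{3}{16}} = \frac{i \sqrt{3}}{4}$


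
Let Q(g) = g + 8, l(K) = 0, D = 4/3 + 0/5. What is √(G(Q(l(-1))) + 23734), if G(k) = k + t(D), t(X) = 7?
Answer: √23749 ≈ 154.11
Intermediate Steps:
D = 4/3 (D = 4*(⅓) + 0*(⅕) = 4/3 + 0 = 4/3 ≈ 1.3333)
Q(g) = 8 + g
G(k) = 7 + k (G(k) = k + 7 = 7 + k)
√(G(Q(l(-1))) + 23734) = √((7 + (8 + 0)) + 23734) = √((7 + 8) + 23734) = √(15 + 23734) = √23749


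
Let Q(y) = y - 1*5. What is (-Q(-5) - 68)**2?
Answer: 3364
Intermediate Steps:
Q(y) = -5 + y (Q(y) = y - 5 = -5 + y)
(-Q(-5) - 68)**2 = (-(-5 - 5) - 68)**2 = (-1*(-10) - 68)**2 = (10 - 68)**2 = (-58)**2 = 3364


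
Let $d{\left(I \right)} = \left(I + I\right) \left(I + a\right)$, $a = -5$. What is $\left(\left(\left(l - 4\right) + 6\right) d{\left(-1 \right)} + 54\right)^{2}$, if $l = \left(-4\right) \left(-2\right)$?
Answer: $30276$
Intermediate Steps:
$l = 8$
$d{\left(I \right)} = 2 I \left(-5 + I\right)$ ($d{\left(I \right)} = \left(I + I\right) \left(I - 5\right) = 2 I \left(-5 + I\right)$)
$\left(\left(\left(l - 4\right) + 6\right) d{\left(-1 \right)} + 54\right)^{2} = \left(\left(\left(8 - 4\right) + 6\right) 2 \left(-1\right) \left(-5 - 1\right) + 54\right)^{2} = \left(\left(4 + 6\right) 2 \left(-1\right) \left(-6\right) + 54\right)^{2} = \left(10 \cdot 12 + 54\right)^{2} = \left(120 + 54\right)^{2} = 174^{2} = 30276$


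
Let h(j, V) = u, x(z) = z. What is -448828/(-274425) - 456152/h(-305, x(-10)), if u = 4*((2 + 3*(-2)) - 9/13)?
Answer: 406860794458/16739925 ≈ 24305.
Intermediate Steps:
u = -244/13 (u = 4*((2 - 6) - 9*1/13) = 4*(-4 - 9/13) = 4*(-61/13) = -244/13 ≈ -18.769)
h(j, V) = -244/13
-448828/(-274425) - 456152/h(-305, x(-10)) = -448828/(-274425) - 456152/(-244/13) = -448828*(-1/274425) - 456152*(-13/244) = 448828/274425 + 1482494/61 = 406860794458/16739925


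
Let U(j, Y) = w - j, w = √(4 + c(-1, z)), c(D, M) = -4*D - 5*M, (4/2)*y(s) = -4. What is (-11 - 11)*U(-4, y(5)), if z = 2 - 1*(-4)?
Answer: -88 - 22*I*√22 ≈ -88.0 - 103.19*I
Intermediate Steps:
z = 6 (z = 2 + 4 = 6)
y(s) = -2 (y(s) = (½)*(-4) = -2)
c(D, M) = -5*M - 4*D
w = I*√22 (w = √(4 + (-5*6 - 4*(-1))) = √(4 + (-30 + 4)) = √(4 - 26) = √(-22) = I*√22 ≈ 4.6904*I)
U(j, Y) = -j + I*√22 (U(j, Y) = I*√22 - j = -j + I*√22)
(-11 - 11)*U(-4, y(5)) = (-11 - 11)*(-1*(-4) + I*√22) = -22*(4 + I*√22) = -88 - 22*I*√22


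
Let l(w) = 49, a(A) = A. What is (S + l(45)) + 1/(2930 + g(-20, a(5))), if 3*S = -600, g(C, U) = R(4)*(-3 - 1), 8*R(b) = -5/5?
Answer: -885009/5861 ≈ -151.00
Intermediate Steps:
R(b) = -1/8 (R(b) = (-5/5)/8 = (-5*1/5)/8 = (1/8)*(-1) = -1/8)
g(C, U) = 1/2 (g(C, U) = -(-3 - 1)/8 = -1/8*(-4) = 1/2)
S = -200 (S = (1/3)*(-600) = -200)
(S + l(45)) + 1/(2930 + g(-20, a(5))) = (-200 + 49) + 1/(2930 + 1/2) = -151 + 1/(5861/2) = -151 + 2/5861 = -885009/5861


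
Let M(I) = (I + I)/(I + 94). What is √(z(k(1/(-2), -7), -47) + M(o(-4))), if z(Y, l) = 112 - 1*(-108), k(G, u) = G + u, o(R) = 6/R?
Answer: √7528390/185 ≈ 14.831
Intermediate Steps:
z(Y, l) = 220 (z(Y, l) = 112 + 108 = 220)
M(I) = 2*I/(94 + I) (M(I) = (2*I)/(94 + I) = 2*I/(94 + I))
√(z(k(1/(-2), -7), -47) + M(o(-4))) = √(220 + 2*(6/(-4))/(94 + 6/(-4))) = √(220 + 2*(6*(-¼))/(94 + 6*(-¼))) = √(220 + 2*(-3/2)/(94 - 3/2)) = √(220 + 2*(-3/2)/(185/2)) = √(220 + 2*(-3/2)*(2/185)) = √(220 - 6/185) = √(40694/185) = √7528390/185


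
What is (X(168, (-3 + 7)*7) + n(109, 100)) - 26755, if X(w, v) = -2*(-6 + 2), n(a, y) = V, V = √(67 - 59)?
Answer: -26747 + 2*√2 ≈ -26744.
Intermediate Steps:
V = 2*√2 (V = √8 = 2*√2 ≈ 2.8284)
n(a, y) = 2*√2
X(w, v) = 8 (X(w, v) = -2*(-4) = 8)
(X(168, (-3 + 7)*7) + n(109, 100)) - 26755 = (8 + 2*√2) - 26755 = -26747 + 2*√2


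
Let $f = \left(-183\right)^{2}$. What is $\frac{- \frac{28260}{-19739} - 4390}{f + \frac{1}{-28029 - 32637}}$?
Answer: $- \frac{5255249882700}{40102614461347} \approx -0.13105$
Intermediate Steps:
$f = 33489$
$\frac{- \frac{28260}{-19739} - 4390}{f + \frac{1}{-28029 - 32637}} = \frac{- \frac{28260}{-19739} - 4390}{33489 + \frac{1}{-28029 - 32637}} = \frac{\left(-28260\right) \left(- \frac{1}{19739}\right) - 4390}{33489 + \frac{1}{-60666}} = \frac{\frac{28260}{19739} - 4390}{33489 - \frac{1}{60666}} = - \frac{86625950}{19739 \cdot \frac{2031643673}{60666}} = \left(- \frac{86625950}{19739}\right) \frac{60666}{2031643673} = - \frac{5255249882700}{40102614461347}$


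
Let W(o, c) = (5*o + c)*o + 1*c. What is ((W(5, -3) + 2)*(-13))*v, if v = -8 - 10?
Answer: 25506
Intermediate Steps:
W(o, c) = c + o*(c + 5*o) (W(o, c) = (c + 5*o)*o + c = o*(c + 5*o) + c = c + o*(c + 5*o))
v = -18
((W(5, -3) + 2)*(-13))*v = (((-3 + 5*5² - 3*5) + 2)*(-13))*(-18) = (((-3 + 5*25 - 15) + 2)*(-13))*(-18) = (((-3 + 125 - 15) + 2)*(-13))*(-18) = ((107 + 2)*(-13))*(-18) = (109*(-13))*(-18) = -1417*(-18) = 25506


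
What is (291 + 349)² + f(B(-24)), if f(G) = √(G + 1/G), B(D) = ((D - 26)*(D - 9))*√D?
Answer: 409600 + 2^(¾)*3^(¼)*√718739989*√I/660 ≈ 4.0966e+5 + 63.574*I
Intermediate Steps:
B(D) = √D*(-26 + D)*(-9 + D) (B(D) = ((-26 + D)*(-9 + D))*√D = √D*(-26 + D)*(-9 + D))
(291 + 349)² + f(B(-24)) = (291 + 349)² + √(√(-24)*(234 + (-24)² - 35*(-24)) + 1/(√(-24)*(234 + (-24)² - 35*(-24)))) = 640² + √((2*I*√6)*(234 + 576 + 840) + 1/((2*I*√6)*(234 + 576 + 840))) = 409600 + √((2*I*√6)*1650 + 1/((2*I*√6)*1650)) = 409600 + √(3300*I*√6 + 1/(3300*I*√6)) = 409600 + √(3300*I*√6 - I*√6/19800) = 409600 + √(65339999*I*√6/19800) = 409600 + 2^(¾)*3^(¼)*√718739989*√I/660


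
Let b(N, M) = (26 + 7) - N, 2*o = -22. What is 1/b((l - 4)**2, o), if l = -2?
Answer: -1/3 ≈ -0.33333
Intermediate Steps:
o = -11 (o = (1/2)*(-22) = -11)
b(N, M) = 33 - N
1/b((l - 4)**2, o) = 1/(33 - (-2 - 4)**2) = 1/(33 - 1*(-6)**2) = 1/(33 - 1*36) = 1/(33 - 36) = 1/(-3) = -1/3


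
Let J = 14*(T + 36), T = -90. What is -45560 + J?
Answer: -46316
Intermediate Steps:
J = -756 (J = 14*(-90 + 36) = 14*(-54) = -756)
-45560 + J = -45560 - 756 = -46316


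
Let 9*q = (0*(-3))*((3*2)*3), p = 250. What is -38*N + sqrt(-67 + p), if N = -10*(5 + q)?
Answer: 1900 + sqrt(183) ≈ 1913.5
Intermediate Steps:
q = 0 (q = ((0*(-3))*((3*2)*3))/9 = (0*(6*3))/9 = (0*18)/9 = (1/9)*0 = 0)
N = -50 (N = -10*(5 + 0) = -10*5 = -50)
-38*N + sqrt(-67 + p) = -38*(-50) + sqrt(-67 + 250) = 1900 + sqrt(183)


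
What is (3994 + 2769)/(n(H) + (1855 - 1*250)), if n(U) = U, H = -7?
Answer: 6763/1598 ≈ 4.2322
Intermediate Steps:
(3994 + 2769)/(n(H) + (1855 - 1*250)) = (3994 + 2769)/(-7 + (1855 - 1*250)) = 6763/(-7 + (1855 - 250)) = 6763/(-7 + 1605) = 6763/1598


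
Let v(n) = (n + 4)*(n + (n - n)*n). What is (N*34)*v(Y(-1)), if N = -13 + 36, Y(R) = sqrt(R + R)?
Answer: -1564 + 3128*I*sqrt(2) ≈ -1564.0 + 4423.7*I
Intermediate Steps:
Y(R) = sqrt(2)*sqrt(R) (Y(R) = sqrt(2*R) = sqrt(2)*sqrt(R))
N = 23
v(n) = n*(4 + n) (v(n) = (4 + n)*(n + 0*n) = (4 + n)*(n + 0) = (4 + n)*n = n*(4 + n))
(N*34)*v(Y(-1)) = (23*34)*((sqrt(2)*sqrt(-1))*(4 + sqrt(2)*sqrt(-1))) = 782*((sqrt(2)*I)*(4 + sqrt(2)*I)) = 782*((I*sqrt(2))*(4 + I*sqrt(2))) = 782*(I*sqrt(2)*(4 + I*sqrt(2))) = 782*I*sqrt(2)*(4 + I*sqrt(2))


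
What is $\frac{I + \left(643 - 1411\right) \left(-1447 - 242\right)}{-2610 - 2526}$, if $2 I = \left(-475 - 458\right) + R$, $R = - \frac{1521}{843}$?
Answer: $- \frac{30364031}{120268} \approx -252.47$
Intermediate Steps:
$R = - \frac{507}{281}$ ($R = \left(-1521\right) \frac{1}{843} = - \frac{507}{281} \approx -1.8043$)
$I = - \frac{131340}{281}$ ($I = \frac{\left(-475 - 458\right) - \frac{507}{281}}{2} = \frac{-933 - \frac{507}{281}}{2} = \frac{1}{2} \left(- \frac{262680}{281}\right) = - \frac{131340}{281} \approx -467.4$)
$\frac{I + \left(643 - 1411\right) \left(-1447 - 242\right)}{-2610 - 2526} = \frac{- \frac{131340}{281} + \left(643 - 1411\right) \left(-1447 - 242\right)}{-2610 - 2526} = \frac{- \frac{131340}{281} - -1297152}{-5136} = \left(- \frac{131340}{281} + 1297152\right) \left(- \frac{1}{5136}\right) = \frac{364368372}{281} \left(- \frac{1}{5136}\right) = - \frac{30364031}{120268}$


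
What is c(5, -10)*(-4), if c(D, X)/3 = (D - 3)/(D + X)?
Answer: 24/5 ≈ 4.8000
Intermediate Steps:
c(D, X) = 3*(-3 + D)/(D + X) (c(D, X) = 3*((D - 3)/(D + X)) = 3*((-3 + D)/(D + X)) = 3*(-3 + D)/(D + X))
c(5, -10)*(-4) = (3*(-3 + 5)/(5 - 10))*(-4) = (3*2/(-5))*(-4) = (3*(-1/5)*2)*(-4) = -6/5*(-4) = 24/5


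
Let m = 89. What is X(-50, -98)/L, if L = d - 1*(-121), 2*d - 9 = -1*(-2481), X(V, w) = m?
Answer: 89/1366 ≈ 0.065154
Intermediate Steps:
X(V, w) = 89
d = 1245 (d = 9/2 + (-1*(-2481))/2 = 9/2 + (½)*2481 = 9/2 + 2481/2 = 1245)
L = 1366 (L = 1245 - 1*(-121) = 1245 + 121 = 1366)
X(-50, -98)/L = 89/1366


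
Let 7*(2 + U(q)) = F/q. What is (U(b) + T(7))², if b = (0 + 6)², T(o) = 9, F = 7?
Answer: 64009/1296 ≈ 49.390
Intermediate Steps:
b = 36 (b = 6² = 36)
U(q) = -2 + 1/q (U(q) = -2 + (7/q)/7 = -2 + 1/q)
(U(b) + T(7))² = ((-2 + 1/36) + 9)² = (-71/36 + 9)² = (253/36)² = 64009/1296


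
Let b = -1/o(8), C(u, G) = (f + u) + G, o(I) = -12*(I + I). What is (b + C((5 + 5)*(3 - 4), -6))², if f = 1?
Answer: 8288641/36864 ≈ 224.84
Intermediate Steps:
o(I) = -24*I
C(u, G) = 1 + G + u (C(u, G) = (1 + u) + G = 1 + G + u)
b = 1/192 (b = -1/((-24*8)) = -1/(-192) = -1*(-1/192) = 1/192 ≈ 0.0052083)
(b + C((5 + 5)*(3 - 4), -6))² = (1/192 + (1 - 6 + (5 + 5)*(3 - 4)))² = (1/192 + (1 - 6 + 10*(-1)))² = (1/192 + (1 - 6 - 10))² = (1/192 - 15)² = (-2879/192)² = 8288641/36864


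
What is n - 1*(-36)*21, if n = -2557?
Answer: -1801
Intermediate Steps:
n - 1*(-36)*21 = -2557 - 1*(-36)*21 = -2557 - (-36)*21 = -2557 - 1*(-756) = -2557 + 756 = -1801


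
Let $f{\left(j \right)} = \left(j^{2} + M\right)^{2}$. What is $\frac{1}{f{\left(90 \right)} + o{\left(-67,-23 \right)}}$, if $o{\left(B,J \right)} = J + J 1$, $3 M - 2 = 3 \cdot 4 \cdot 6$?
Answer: $\frac{9}{594091462} \approx 1.5149 \cdot 10^{-8}$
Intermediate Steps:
$M = \frac{74}{3}$ ($M = \frac{2}{3} + \frac{3 \cdot 4 \cdot 6}{3} = \frac{2}{3} + \frac{12 \cdot 6}{3} = \frac{2}{3} + \frac{1}{3} \cdot 72 = \frac{2}{3} + 24 = \frac{74}{3} \approx 24.667$)
$o{\left(B,J \right)} = 2 J$ ($o{\left(B,J \right)} = J + J = 2 J$)
$f{\left(j \right)} = \left(\frac{74}{3} + j^{2}\right)^{2}$ ($f{\left(j \right)} = \left(j^{2} + \frac{74}{3}\right)^{2} = \left(\frac{74}{3} + j^{2}\right)^{2}$)
$\frac{1}{f{\left(90 \right)} + o{\left(-67,-23 \right)}} = \frac{1}{\frac{\left(74 + 3 \cdot 90^{2}\right)^{2}}{9} + 2 \left(-23\right)} = \frac{1}{\frac{\left(74 + 3 \cdot 8100\right)^{2}}{9} - 46} = \frac{1}{\frac{\left(74 + 24300\right)^{2}}{9} - 46} = \frac{1}{\frac{24374^{2}}{9} - 46} = \frac{1}{\frac{1}{9} \cdot 594091876 - 46} = \frac{1}{\frac{594091876}{9} - 46} = \frac{1}{\frac{594091462}{9}} = \frac{9}{594091462}$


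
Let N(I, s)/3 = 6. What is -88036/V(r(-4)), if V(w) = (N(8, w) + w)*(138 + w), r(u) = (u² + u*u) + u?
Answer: -22009/1909 ≈ -11.529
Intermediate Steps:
N(I, s) = 18 (N(I, s) = 3*6 = 18)
r(u) = u + 2*u² (r(u) = (u² + u²) + u = 2*u² + u = u + 2*u²)
V(w) = (18 + w)*(138 + w)
-88036/V(r(-4)) = -88036/(2484 + (-4*(1 + 2*(-4)))² + 156*(-4*(1 + 2*(-4)))) = -88036/(2484 + (-4*(1 - 8))² + 156*(-4*(1 - 8))) = -88036/(2484 + (-4*(-7))² + 156*(-4*(-7))) = -88036/(2484 + 28² + 156*28) = -88036/(2484 + 784 + 4368) = -88036/7636 = -88036*1/7636 = -22009/1909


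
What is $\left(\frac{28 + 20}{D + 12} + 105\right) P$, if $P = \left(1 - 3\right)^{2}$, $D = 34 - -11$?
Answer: $\frac{8044}{19} \approx 423.37$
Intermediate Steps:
$D = 45$ ($D = 34 + 11 = 45$)
$P = 4$ ($P = \left(-2\right)^{2} = 4$)
$\left(\frac{28 + 20}{D + 12} + 105\right) P = \left(\frac{28 + 20}{45 + 12} + 105\right) 4 = \left(\frac{48}{57} + 105\right) 4 = \left(48 \cdot \frac{1}{57} + 105\right) 4 = \left(\frac{16}{19} + 105\right) 4 = \frac{2011}{19} \cdot 4 = \frac{8044}{19}$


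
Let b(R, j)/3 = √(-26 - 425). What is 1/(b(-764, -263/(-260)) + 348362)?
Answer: 348362/121356087103 - 3*I*√451/121356087103 ≈ 2.8706e-6 - 5.2499e-10*I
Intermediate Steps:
b(R, j) = 3*I*√451 (b(R, j) = 3*√(-26 - 425) = 3*√(-451) = 3*(I*√451) = 3*I*√451)
1/(b(-764, -263/(-260)) + 348362) = 1/(3*I*√451 + 348362) = 1/(348362 + 3*I*√451)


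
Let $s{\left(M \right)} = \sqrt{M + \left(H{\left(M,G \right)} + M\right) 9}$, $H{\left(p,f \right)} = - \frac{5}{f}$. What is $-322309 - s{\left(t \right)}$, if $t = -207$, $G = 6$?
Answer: $-322309 - \frac{i \sqrt{8310}}{2} \approx -3.2231 \cdot 10^{5} - 45.58 i$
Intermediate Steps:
$s{\left(M \right)} = \sqrt{- \frac{15}{2} + 10 M}$ ($s{\left(M \right)} = \sqrt{M + \left(- \frac{5}{6} + M\right) 9} = \sqrt{M + \left(- \frac{15}{2} + 9 M\right)} = \sqrt{- \frac{15}{2} + 10 M}$)
$-322309 - s{\left(t \right)} = -322309 - \frac{\sqrt{-30 + 40 \left(-207\right)}}{2} = -322309 - \frac{\sqrt{-30 - 8280}}{2} = -322309 - \frac{\sqrt{-8310}}{2} = -322309 - \frac{i \sqrt{8310}}{2}$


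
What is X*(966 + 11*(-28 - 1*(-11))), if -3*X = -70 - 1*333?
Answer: 313937/3 ≈ 1.0465e+5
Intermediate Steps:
X = 403/3 (X = -(-70 - 1*333)/3 = -(-70 - 333)/3 = -⅓*(-403) = 403/3 ≈ 134.33)
X*(966 + 11*(-28 - 1*(-11))) = 403*(966 + 11*(-28 - 1*(-11)))/3 = 403*(966 + 11*(-28 + 11))/3 = 403*(966 + 11*(-17))/3 = 403*(966 - 187)/3 = (403/3)*779 = 313937/3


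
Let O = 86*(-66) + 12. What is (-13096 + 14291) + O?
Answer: -4469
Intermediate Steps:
O = -5664 (O = -5676 + 12 = -5664)
(-13096 + 14291) + O = (-13096 + 14291) - 5664 = 1195 - 5664 = -4469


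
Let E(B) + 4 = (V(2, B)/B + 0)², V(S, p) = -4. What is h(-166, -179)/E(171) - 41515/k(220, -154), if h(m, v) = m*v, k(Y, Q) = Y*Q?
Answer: -1471618068545/198109912 ≈ -7428.3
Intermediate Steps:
k(Y, Q) = Q*Y
E(B) = -4 + 16/B² (E(B) = -4 + (-4/B + 0)² = -4 + (-4/B)² = -4 + 16/B²)
h(-166, -179)/E(171) - 41515/k(220, -154) = (-166*(-179))/(-4 + 16/171²) - 41515/((-154*220)) = 29714/(-4 + 16*(1/29241)) - 41515/(-33880) = 29714/(-4 + 16/29241) - 41515*(-1/33880) = 29714/(-116948/29241) + 8303/6776 = 29714*(-29241/116948) + 8303/6776 = -434433537/58474 + 8303/6776 = -1471618068545/198109912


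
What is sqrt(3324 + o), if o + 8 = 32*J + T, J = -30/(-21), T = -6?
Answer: 9*sqrt(2030)/7 ≈ 57.929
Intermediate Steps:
J = 10/7 (J = -30*(-1/21) = 10/7 ≈ 1.4286)
o = 222/7 (o = -8 + (32*(10/7) - 6) = -8 + (320/7 - 6) = -8 + 278/7 = 222/7 ≈ 31.714)
sqrt(3324 + o) = sqrt(3324 + 222/7) = sqrt(23490/7) = 9*sqrt(2030)/7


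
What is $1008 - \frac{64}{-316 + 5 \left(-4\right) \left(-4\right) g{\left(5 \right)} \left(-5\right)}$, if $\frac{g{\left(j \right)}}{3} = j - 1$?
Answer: $\frac{1289248}{1279} \approx 1008.0$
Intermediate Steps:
$g{\left(j \right)} = -3 + 3 j$ ($g{\left(j \right)} = 3 \left(j - 1\right) = 3 \left(-1 + j\right) = -3 + 3 j$)
$1008 - \frac{64}{-316 + 5 \left(-4\right) \left(-4\right) g{\left(5 \right)} \left(-5\right)} = 1008 - \frac{64}{-316 + 5 \left(-4\right) \left(-4\right) \left(-3 + 3 \cdot 5\right) \left(-5\right)} = 1008 - \frac{64}{-316 + \left(-20\right) \left(-4\right) \left(-3 + 15\right) \left(-5\right)} = 1008 - \frac{64}{-316 + 80 \cdot 12 \left(-5\right)} = 1008 - \frac{64}{-316 + 960 \left(-5\right)} = 1008 - \frac{64}{-316 - 4800} = 1008 - \frac{64}{-5116} = 1008 - - \frac{16}{1279} = 1008 + \frac{16}{1279} = \frac{1289248}{1279}$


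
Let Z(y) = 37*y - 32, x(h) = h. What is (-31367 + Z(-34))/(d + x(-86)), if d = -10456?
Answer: 32657/10542 ≈ 3.0978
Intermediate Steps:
Z(y) = -32 + 37*y
(-31367 + Z(-34))/(d + x(-86)) = (-31367 + (-32 + 37*(-34)))/(-10456 - 86) = (-31367 + (-32 - 1258))/(-10542) = (-31367 - 1290)*(-1/10542) = -32657*(-1/10542) = 32657/10542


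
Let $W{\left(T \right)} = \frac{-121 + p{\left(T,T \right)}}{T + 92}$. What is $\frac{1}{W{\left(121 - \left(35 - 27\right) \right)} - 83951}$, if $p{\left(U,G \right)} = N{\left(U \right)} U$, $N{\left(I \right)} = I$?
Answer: $- \frac{205}{17197307} \approx -1.192 \cdot 10^{-5}$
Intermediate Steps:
$p{\left(U,G \right)} = U^{2}$ ($p{\left(U,G \right)} = U U = U^{2}$)
$W{\left(T \right)} = \frac{-121 + T^{2}}{92 + T}$ ($W{\left(T \right)} = \frac{-121 + T^{2}}{T + 92} = \frac{-121 + T^{2}}{92 + T}$)
$\frac{1}{W{\left(121 - \left(35 - 27\right) \right)} - 83951} = \frac{1}{\frac{-121 + \left(121 - \left(35 - 27\right)\right)^{2}}{92 + \left(121 - \left(35 - 27\right)\right)} - 83951} = \frac{1}{\frac{-121 + \left(121 - 8\right)^{2}}{92 + \left(121 - 8\right)} - 83951} = \frac{1}{\frac{-121 + 113^{2}}{92 + 113} - 83951} = \frac{1}{\frac{-121 + 12769}{205} - 83951} = \frac{1}{\frac{1}{205} \cdot 12648 - 83951} = \frac{1}{\frac{12648}{205} - 83951} = \frac{1}{- \frac{17197307}{205}} = - \frac{205}{17197307}$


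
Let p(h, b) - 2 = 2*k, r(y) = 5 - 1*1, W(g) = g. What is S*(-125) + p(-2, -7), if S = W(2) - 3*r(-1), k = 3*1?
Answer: 1258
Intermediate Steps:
k = 3
r(y) = 4 (r(y) = 5 - 1 = 4)
S = -10 (S = 2 - 3*4 = 2 - 12 = -10)
p(h, b) = 8 (p(h, b) = 2 + 2*3 = 2 + 6 = 8)
S*(-125) + p(-2, -7) = -10*(-125) + 8 = 1250 + 8 = 1258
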